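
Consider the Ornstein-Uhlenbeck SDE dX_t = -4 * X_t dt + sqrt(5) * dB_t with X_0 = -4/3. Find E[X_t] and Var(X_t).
E[X_t] = -4*exp(-4*t)/3; Var(X_t) = 5/8 - 5*exp(-8*t)/8

The OU SDE dX = -theta X dt + sigma dB admits the integrating factor exp(theta t): d(exp(theta t) X_t) = sigma exp(theta t) dB_t. Integrating from 0 to t:
  X_t = x_0 * exp(-theta t) + sigma * int_0^t exp(-theta (t-s)) dB_s.
The Itô integral has mean 0 and (by the Itô isometry) variance sigma^2 * int_0^t exp(-2 theta (t - s)) ds = sigma^2 * (1 - exp(-2 theta t)) / (2 theta).
With theta = 4, sigma = sqrt(5), x_0 = -4/3:
  E[X_t] = -4/3 * exp(-4 t) = -4*exp(-4*t)/3
  Var(X_t) = (sqrt(5))^2 * (1 - exp(-2*4 t)) / (2 * 4) = 5/8 - 5*exp(-8*t)/8.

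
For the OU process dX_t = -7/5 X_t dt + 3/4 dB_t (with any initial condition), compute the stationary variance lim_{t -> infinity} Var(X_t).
lim Var(X_t) = 45/224

The OU SDE dX = -theta X dt + sigma dB admits the integrating factor exp(theta t): d(exp(theta t) X_t) = sigma exp(theta t) dB_t. Integrating from 0 to t gives X_t = x_0 * exp(-theta t) + sigma * int_0^t exp(-theta (t-s)) dB_s for any initial x_0. The Itô integral has variance (by the Itô isometry) sigma^2 * int_0^t exp(-2 theta (t - s)) ds = sigma^2 * (1 - exp(-2 theta t)) / (2 theta), independent of x_0.
With theta = 7/5, sigma = 3/4:
  Var(X_t) = (3/4)^2 * (1 - exp(-2*7/5 t)) / (2 * 7/5) = 45/224 - 45*exp(-14*t/5)/224.
As t -> infinity, exp(-2*7/5 t) -> 0, so the stationary variance is sigma^2 / (2 theta) = 45/224.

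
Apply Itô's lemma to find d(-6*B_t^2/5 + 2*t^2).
d(-6*B_t^2/5 + 2*t^2) = (4*t - 6/5) dt + (-12*B_t/5) dB_t

Itô's formula for f(t, x): d f(t, B_t) = (f_t + (1/2) f_xx) dt + f_x dB_t. Compute partials of f(t, x) = 2*t^2 - 6*x^2/5:
  f_t(t,x)  = 4*t
  f_x(t,x)  = -12*x/5
  f_xx(t,x) = -12/5
Assemble drift = f_t + (1/2) f_xx = 4*t - 6/5 and diffusion = f_x = -12*x/5. Substituting x = B_t:
  d(-6*B_t^2/5 + 2*t^2) = (4*t - 6/5) dt + (-12*B_t/5) dB_t.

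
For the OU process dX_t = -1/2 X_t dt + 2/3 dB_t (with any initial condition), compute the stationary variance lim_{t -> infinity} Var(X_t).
lim Var(X_t) = 4/9

The OU SDE dX = -theta X dt + sigma dB admits the integrating factor exp(theta t): d(exp(theta t) X_t) = sigma exp(theta t) dB_t. Integrating from 0 to t gives X_t = x_0 * exp(-theta t) + sigma * int_0^t exp(-theta (t-s)) dB_s for any initial x_0. The Itô integral has variance (by the Itô isometry) sigma^2 * int_0^t exp(-2 theta (t - s)) ds = sigma^2 * (1 - exp(-2 theta t)) / (2 theta), independent of x_0.
With theta = 1/2, sigma = 2/3:
  Var(X_t) = (2/3)^2 * (1 - exp(-2*1/2 t)) / (2 * 1/2) = 4/9 - 4*exp(-t)/9.
As t -> infinity, exp(-2*1/2 t) -> 0, so the stationary variance is sigma^2 / (2 theta) = 4/9.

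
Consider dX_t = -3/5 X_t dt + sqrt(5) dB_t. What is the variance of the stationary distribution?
lim Var(X_t) = 25/6

The OU SDE dX = -theta X dt + sigma dB admits the integrating factor exp(theta t): d(exp(theta t) X_t) = sigma exp(theta t) dB_t. Integrating from 0 to t gives X_t = x_0 * exp(-theta t) + sigma * int_0^t exp(-theta (t-s)) dB_s for any initial x_0. The Itô integral has variance (by the Itô isometry) sigma^2 * int_0^t exp(-2 theta (t - s)) ds = sigma^2 * (1 - exp(-2 theta t)) / (2 theta), independent of x_0.
With theta = 3/5, sigma = sqrt(5):
  Var(X_t) = (sqrt(5))^2 * (1 - exp(-2*3/5 t)) / (2 * 3/5) = 25/6 - 25*exp(-6*t/5)/6.
As t -> infinity, exp(-2*3/5 t) -> 0, so the stationary variance is sigma^2 / (2 theta) = 25/6.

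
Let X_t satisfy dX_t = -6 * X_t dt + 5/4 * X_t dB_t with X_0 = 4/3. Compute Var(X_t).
Var(X_t) = (16*exp(25*t/16) - 16)*exp(-12*t)/9

For GBM dX = mu X dt + sigma X dB with X_0 = x_0, apply Itô to Y = log X: dY = (mu - sigma^2/2) dt + sigma dB, so Y_t = log(x_0) + (mu - sigma^2/2) t + sigma B_t and hence X_t = x_0 * exp((mu - sigma^2/2) t + sigma B_t).
With mu = -6, sigma = 5/4, x_0 = 4/3, this gives:
  X_t = 4/3 * exp((-217/32) * t + (5/4) * B_t).
Since sigma*B_t ~ Normal(0, sigma^2 t), E[exp(sigma*B_t)] = exp(sigma^2 t / 2); so E[X_t] = x_0 * exp((mu - sigma^2/2) t) * exp(sigma^2 t / 2) = x_0 * exp(mu t) = 4*exp(-6*t)/3.
Var(X_t) = E[X_t^2] - (E[X_t])^2 = x_0^2 * exp(2 mu t) * (exp(sigma^2 t) - 1) = (16*exp(25*t/16) - 16)*exp(-12*t)/9.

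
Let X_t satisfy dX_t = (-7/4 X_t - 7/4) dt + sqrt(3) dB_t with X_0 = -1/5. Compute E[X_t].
E[X_t] = -1 + 4*exp(-7*t/4)/5

Taking expectations and using E[dB_t] = 0, the mean m(t) = E[X_t] satisfies the ODE m'(t) = a m(t) + b with m(0) = x_0. With a = -7/4, b = -7/4, x_0 = -1/5, the solution is
  m(t) = x_0 * exp(a t) + (b/a) * (exp(a t) - 1)
       = (-1/5) * exp((-7/4) t) + ((-7/4)/(-7/4)) * (exp((-7/4) t) - 1)
       = -1 + 4*exp(-7*t/4)/5.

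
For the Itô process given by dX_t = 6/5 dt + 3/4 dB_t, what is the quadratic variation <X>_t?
<X>_t = 9*t/16

For an Itô process dX_t = a(t) dt + b(t) dB_t, the quadratic variation is <X>_t = int_0^t b(s)^2 ds (the drift term does not contribute). Here b(s) = 3/4, so
  b(s)^2 = 9/16.
Integrating from 0 to t:
  <X>_t = int_0^t (9/16) ds = 9*t/16.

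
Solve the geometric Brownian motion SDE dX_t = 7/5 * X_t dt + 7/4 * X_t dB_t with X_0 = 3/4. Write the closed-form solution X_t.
X_t = 3/4 * exp((-21/160) * t + (7/4) * B_t)

For GBM dX = mu X dt + sigma X dB with X_0 = x_0, apply Itô to Y = log X: dY = (mu - sigma^2/2) dt + sigma dB, so Y_t = log(x_0) + (mu - sigma^2/2) t + sigma B_t and hence X_t = x_0 * exp((mu - sigma^2/2) t + sigma B_t).
With mu = 7/5, sigma = 7/4, x_0 = 3/4, this gives:
  X_t = 3/4 * exp((-21/160) * t + (7/4) * B_t).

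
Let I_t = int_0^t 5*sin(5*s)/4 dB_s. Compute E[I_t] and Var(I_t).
E[I_t] = 0; Var(I_t) = 25*t/32 - 5*sin(10*t)/64

The Itô integral of a deterministic integrand f(s) has mean 0 because each increment f(s) * (B_{s+ds} - B_s) has mean 0. By the Itô isometry:
  Var( int_0^t f(s) dB_s ) = E[ (int_0^t f(s) dB_s)^2 ] = int_0^t f(s)^2 ds.
Here f(s) = 5*sin(5*s)/4, so f(s)^2 = 25*sin(5*s)^2/16. Integrate:
  int_0^t (25*sin(5*s)^2/16) ds = 25*t/32 - 5*sin(10*t)/64.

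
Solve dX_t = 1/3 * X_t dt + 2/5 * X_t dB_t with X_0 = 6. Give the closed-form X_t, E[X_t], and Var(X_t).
X_t = 6 * exp((19/75) t + (2/5) B_t); E[X_t] = 6*exp(t/3); Var(X_t) = 36*(exp(4*t/25) - 1)*exp(2*t/3)

For GBM dX = mu X dt + sigma X dB with X_0 = x_0, apply Itô to Y = log X: dY = (mu - sigma^2/2) dt + sigma dB, so Y_t = log(x_0) + (mu - sigma^2/2) t + sigma B_t and hence X_t = x_0 * exp((mu - sigma^2/2) t + sigma B_t).
With mu = 1/3, sigma = 2/5, x_0 = 6, this gives:
  X_t = 6 * exp((19/75) * t + (2/5) * B_t).
Since sigma*B_t ~ Normal(0, sigma^2 t), E[exp(sigma*B_t)] = exp(sigma^2 t / 2); so E[X_t] = x_0 * exp((mu - sigma^2/2) t) * exp(sigma^2 t / 2) = x_0 * exp(mu t) = 6*exp(t/3).
Var(X_t) = E[X_t^2] - (E[X_t])^2 = x_0^2 * exp(2 mu t) * (exp(sigma^2 t) - 1) = 36*(exp(4*t/25) - 1)*exp(2*t/3).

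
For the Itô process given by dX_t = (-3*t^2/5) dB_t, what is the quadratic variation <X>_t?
<X>_t = 9*t^5/125

For an Itô process dX_t = a(t) dt + b(t) dB_t, the quadratic variation is <X>_t = int_0^t b(s)^2 ds (the drift term does not contribute). Here b(s) = -3*s^2/5, so
  b(s)^2 = 9*s^4/25.
Integrating from 0 to t:
  <X>_t = int_0^t (9*s^4/25) ds = 9*t^5/125.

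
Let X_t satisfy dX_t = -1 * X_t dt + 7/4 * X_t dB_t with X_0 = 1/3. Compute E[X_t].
E[X_t] = exp(-t)/3

For GBM dX = mu X dt + sigma X dB with X_0 = x_0, apply Itô to Y = log X: dY = (mu - sigma^2/2) dt + sigma dB, so Y_t = log(x_0) + (mu - sigma^2/2) t + sigma B_t and hence X_t = x_0 * exp((mu - sigma^2/2) t + sigma B_t).
With mu = -1, sigma = 7/4, x_0 = 1/3, this gives:
  X_t = 1/3 * exp((-81/32) * t + (7/4) * B_t).
Since sigma*B_t ~ Normal(0, sigma^2 t), E[exp(sigma*B_t)] = exp(sigma^2 t / 2); so E[X_t] = x_0 * exp((mu - sigma^2/2) t) * exp(sigma^2 t / 2) = x_0 * exp(mu t) = exp(-t)/3.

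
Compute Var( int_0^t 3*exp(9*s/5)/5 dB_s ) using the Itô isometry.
Var = exp(18*t/5)/10 - 1/10

The Itô integral of a deterministic integrand f(s) has mean 0 because each increment f(s) * (B_{s+ds} - B_s) has mean 0. By the Itô isometry:
  Var( int_0^t f(s) dB_s ) = E[ (int_0^t f(s) dB_s)^2 ] = int_0^t f(s)^2 ds.
Here f(s) = 3*exp(9*s/5)/5, so f(s)^2 = 9*exp(18*s/5)/25. Integrate:
  int_0^t (9*exp(18*s/5)/25) ds = exp(18*t/5)/10 - 1/10.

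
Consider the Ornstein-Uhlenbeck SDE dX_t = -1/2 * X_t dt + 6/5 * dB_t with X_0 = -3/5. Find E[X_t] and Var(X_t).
E[X_t] = -3*exp(-t/2)/5; Var(X_t) = 36/25 - 36*exp(-t)/25

The OU SDE dX = -theta X dt + sigma dB admits the integrating factor exp(theta t): d(exp(theta t) X_t) = sigma exp(theta t) dB_t. Integrating from 0 to t:
  X_t = x_0 * exp(-theta t) + sigma * int_0^t exp(-theta (t-s)) dB_s.
The Itô integral has mean 0 and (by the Itô isometry) variance sigma^2 * int_0^t exp(-2 theta (t - s)) ds = sigma^2 * (1 - exp(-2 theta t)) / (2 theta).
With theta = 1/2, sigma = 6/5, x_0 = -3/5:
  E[X_t] = -3/5 * exp(-1/2 t) = -3*exp(-t/2)/5
  Var(X_t) = (6/5)^2 * (1 - exp(-2*1/2 t)) / (2 * 1/2) = 36/25 - 36*exp(-t)/25.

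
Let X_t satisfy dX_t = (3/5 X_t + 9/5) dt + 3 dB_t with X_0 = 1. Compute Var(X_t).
Var(X_t) = 15*exp(6*t/5)/2 - 15/2

The variance V(t) = Var(X_t) satisfies V'(t) = 2 a V(t) + c^2 with V(0) = 0 (drift coefficient is linear in X, diffusion is constant). With a = 3/5, c = 3, the solution is
  V(t) = (c^2 / (2 a)) * (exp(2 a t) - 1)
       = (3^2 / (2*(3/5))) * (exp((6/5) t) - 1)
       = 15*exp(6*t/5)/2 - 15/2.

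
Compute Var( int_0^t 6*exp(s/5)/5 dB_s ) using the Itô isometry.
Var = 18*exp(2*t/5)/5 - 18/5

The Itô integral of a deterministic integrand f(s) has mean 0 because each increment f(s) * (B_{s+ds} - B_s) has mean 0. By the Itô isometry:
  Var( int_0^t f(s) dB_s ) = E[ (int_0^t f(s) dB_s)^2 ] = int_0^t f(s)^2 ds.
Here f(s) = 6*exp(s/5)/5, so f(s)^2 = 36*exp(2*s/5)/25. Integrate:
  int_0^t (36*exp(2*s/5)/25) ds = 18*exp(2*t/5)/5 - 18/5.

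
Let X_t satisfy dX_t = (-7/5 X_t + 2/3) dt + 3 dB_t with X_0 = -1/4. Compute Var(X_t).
Var(X_t) = 45/14 - 45*exp(-14*t/5)/14

The variance V(t) = Var(X_t) satisfies V'(t) = 2 a V(t) + c^2 with V(0) = 0 (drift coefficient is linear in X, diffusion is constant). With a = -7/5, c = 3, the solution is
  V(t) = (c^2 / (2 a)) * (exp(2 a t) - 1)
       = (3^2 / (2*(-7/5))) * (exp((-14/5) t) - 1)
       = 45/14 - 45*exp(-14*t/5)/14.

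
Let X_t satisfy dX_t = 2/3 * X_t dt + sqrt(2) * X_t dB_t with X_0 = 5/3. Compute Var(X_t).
Var(X_t) = 25*(exp(2*t) - 1)*exp(4*t/3)/9

For GBM dX = mu X dt + sigma X dB with X_0 = x_0, apply Itô to Y = log X: dY = (mu - sigma^2/2) dt + sigma dB, so Y_t = log(x_0) + (mu - sigma^2/2) t + sigma B_t and hence X_t = x_0 * exp((mu - sigma^2/2) t + sigma B_t).
With mu = 2/3, sigma = sqrt(2), x_0 = 5/3, this gives:
  X_t = 5/3 * exp((-1/3) * t + (sqrt(2)) * B_t).
Since sigma*B_t ~ Normal(0, sigma^2 t), E[exp(sigma*B_t)] = exp(sigma^2 t / 2); so E[X_t] = x_0 * exp((mu - sigma^2/2) t) * exp(sigma^2 t / 2) = x_0 * exp(mu t) = 5*exp(2*t/3)/3.
Var(X_t) = E[X_t^2] - (E[X_t])^2 = x_0^2 * exp(2 mu t) * (exp(sigma^2 t) - 1) = 25*(exp(2*t) - 1)*exp(4*t/3)/9.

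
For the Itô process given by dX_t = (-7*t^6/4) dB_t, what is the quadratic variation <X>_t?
<X>_t = 49*t^13/208

For an Itô process dX_t = a(t) dt + b(t) dB_t, the quadratic variation is <X>_t = int_0^t b(s)^2 ds (the drift term does not contribute). Here b(s) = -7*s^6/4, so
  b(s)^2 = 49*s^12/16.
Integrating from 0 to t:
  <X>_t = int_0^t (49*s^12/16) ds = 49*t^13/208.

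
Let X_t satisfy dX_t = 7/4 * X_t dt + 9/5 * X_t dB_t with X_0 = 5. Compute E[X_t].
E[X_t] = 5*exp(7*t/4)

For GBM dX = mu X dt + sigma X dB with X_0 = x_0, apply Itô to Y = log X: dY = (mu - sigma^2/2) dt + sigma dB, so Y_t = log(x_0) + (mu - sigma^2/2) t + sigma B_t and hence X_t = x_0 * exp((mu - sigma^2/2) t + sigma B_t).
With mu = 7/4, sigma = 9/5, x_0 = 5, this gives:
  X_t = 5 * exp((13/100) * t + (9/5) * B_t).
Since sigma*B_t ~ Normal(0, sigma^2 t), E[exp(sigma*B_t)] = exp(sigma^2 t / 2); so E[X_t] = x_0 * exp((mu - sigma^2/2) t) * exp(sigma^2 t / 2) = x_0 * exp(mu t) = 5*exp(7*t/4).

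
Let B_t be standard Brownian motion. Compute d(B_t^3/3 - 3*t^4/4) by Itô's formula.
d(B_t^3/3 - 3*t^4/4) = (B_t - 3*t^3) dt + (B_t^2) dB_t

Itô's formula for f(t, x): d f(t, B_t) = (f_t + (1/2) f_xx) dt + f_x dB_t. Compute partials of f(t, x) = -3*t^4/4 + x^3/3:
  f_t(t,x)  = -3*t^3
  f_x(t,x)  = x^2
  f_xx(t,x) = 2*x
Assemble drift = f_t + (1/2) f_xx = -3*t^3 + x and diffusion = f_x = x^2. Substituting x = B_t:
  d(B_t^3/3 - 3*t^4/4) = (B_t - 3*t^3) dt + (B_t^2) dB_t.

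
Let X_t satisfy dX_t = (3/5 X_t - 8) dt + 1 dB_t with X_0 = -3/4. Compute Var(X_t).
Var(X_t) = 5*exp(6*t/5)/6 - 5/6

The variance V(t) = Var(X_t) satisfies V'(t) = 2 a V(t) + c^2 with V(0) = 0 (drift coefficient is linear in X, diffusion is constant). With a = 3/5, c = 1, the solution is
  V(t) = (c^2 / (2 a)) * (exp(2 a t) - 1)
       = (1^2 / (2*(3/5))) * (exp((6/5) t) - 1)
       = 5*exp(6*t/5)/6 - 5/6.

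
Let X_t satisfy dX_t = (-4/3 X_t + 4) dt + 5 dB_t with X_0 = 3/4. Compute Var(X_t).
Var(X_t) = 75/8 - 75*exp(-8*t/3)/8

The variance V(t) = Var(X_t) satisfies V'(t) = 2 a V(t) + c^2 with V(0) = 0 (drift coefficient is linear in X, diffusion is constant). With a = -4/3, c = 5, the solution is
  V(t) = (c^2 / (2 a)) * (exp(2 a t) - 1)
       = (5^2 / (2*(-4/3))) * (exp((-8/3) t) - 1)
       = 75/8 - 75*exp(-8*t/3)/8.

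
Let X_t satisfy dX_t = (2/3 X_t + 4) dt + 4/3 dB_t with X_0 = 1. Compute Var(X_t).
Var(X_t) = 4*exp(4*t/3)/3 - 4/3

The variance V(t) = Var(X_t) satisfies V'(t) = 2 a V(t) + c^2 with V(0) = 0 (drift coefficient is linear in X, diffusion is constant). With a = 2/3, c = 4/3, the solution is
  V(t) = (c^2 / (2 a)) * (exp(2 a t) - 1)
       = ((4/3)^2 / (2*(2/3))) * (exp((4/3) t) - 1)
       = 4*exp(4*t/3)/3 - 4/3.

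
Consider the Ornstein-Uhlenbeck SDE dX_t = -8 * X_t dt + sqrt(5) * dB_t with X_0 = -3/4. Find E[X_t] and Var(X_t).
E[X_t] = -3*exp(-8*t)/4; Var(X_t) = 5/16 - 5*exp(-16*t)/16

The OU SDE dX = -theta X dt + sigma dB admits the integrating factor exp(theta t): d(exp(theta t) X_t) = sigma exp(theta t) dB_t. Integrating from 0 to t:
  X_t = x_0 * exp(-theta t) + sigma * int_0^t exp(-theta (t-s)) dB_s.
The Itô integral has mean 0 and (by the Itô isometry) variance sigma^2 * int_0^t exp(-2 theta (t - s)) ds = sigma^2 * (1 - exp(-2 theta t)) / (2 theta).
With theta = 8, sigma = sqrt(5), x_0 = -3/4:
  E[X_t] = -3/4 * exp(-8 t) = -3*exp(-8*t)/4
  Var(X_t) = (sqrt(5))^2 * (1 - exp(-2*8 t)) / (2 * 8) = 5/16 - 5*exp(-16*t)/16.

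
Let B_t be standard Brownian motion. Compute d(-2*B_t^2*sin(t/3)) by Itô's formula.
d(-2*B_t^2*sin(t/3)) = (-2*B_t^2*cos(t/3)/3 - 2*sin(t/3)) dt + (-4*B_t*sin(t/3)) dB_t

Itô's formula for f(t, x): d f(t, B_t) = (f_t + (1/2) f_xx) dt + f_x dB_t. Compute partials of f(t, x) = -2*x^2*sin(t/3):
  f_t(t,x)  = -2*x^2*cos(t/3)/3
  f_x(t,x)  = -4*x*sin(t/3)
  f_xx(t,x) = -4*sin(t/3)
Assemble drift = f_t + (1/2) f_xx = -2*x^2*cos(t/3)/3 - 2*sin(t/3) and diffusion = f_x = -4*x*sin(t/3). Substituting x = B_t:
  d(-2*B_t^2*sin(t/3)) = (-2*B_t^2*cos(t/3)/3 - 2*sin(t/3)) dt + (-4*B_t*sin(t/3)) dB_t.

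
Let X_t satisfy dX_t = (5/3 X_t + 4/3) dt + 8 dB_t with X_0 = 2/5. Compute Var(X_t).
Var(X_t) = 96*exp(10*t/3)/5 - 96/5

The variance V(t) = Var(X_t) satisfies V'(t) = 2 a V(t) + c^2 with V(0) = 0 (drift coefficient is linear in X, diffusion is constant). With a = 5/3, c = 8, the solution is
  V(t) = (c^2 / (2 a)) * (exp(2 a t) - 1)
       = (8^2 / (2*(5/3))) * (exp((10/3) t) - 1)
       = 96*exp(10*t/3)/5 - 96/5.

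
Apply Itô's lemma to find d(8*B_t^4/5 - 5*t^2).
d(8*B_t^4/5 - 5*t^2) = (48*B_t^2/5 - 10*t) dt + (32*B_t^3/5) dB_t

Itô's formula for f(t, x): d f(t, B_t) = (f_t + (1/2) f_xx) dt + f_x dB_t. Compute partials of f(t, x) = -5*t^2 + 8*x^4/5:
  f_t(t,x)  = -10*t
  f_x(t,x)  = 32*x^3/5
  f_xx(t,x) = 96*x^2/5
Assemble drift = f_t + (1/2) f_xx = -10*t + 48*x^2/5 and diffusion = f_x = 32*x^3/5. Substituting x = B_t:
  d(8*B_t^4/5 - 5*t^2) = (48*B_t^2/5 - 10*t) dt + (32*B_t^3/5) dB_t.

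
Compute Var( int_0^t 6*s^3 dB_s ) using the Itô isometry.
Var = 36*t^7/7

The Itô integral of a deterministic integrand f(s) has mean 0 because each increment f(s) * (B_{s+ds} - B_s) has mean 0. By the Itô isometry:
  Var( int_0^t f(s) dB_s ) = E[ (int_0^t f(s) dB_s)^2 ] = int_0^t f(s)^2 ds.
Here f(s) = 6*s^3, so f(s)^2 = 36*s^6. Integrate:
  int_0^t (36*s^6) ds = 36*t^7/7.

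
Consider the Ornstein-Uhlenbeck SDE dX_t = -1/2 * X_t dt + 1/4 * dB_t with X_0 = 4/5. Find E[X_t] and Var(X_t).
E[X_t] = 4*exp(-t/2)/5; Var(X_t) = (exp(t) - 1)*exp(-t)/16

The OU SDE dX = -theta X dt + sigma dB admits the integrating factor exp(theta t): d(exp(theta t) X_t) = sigma exp(theta t) dB_t. Integrating from 0 to t:
  X_t = x_0 * exp(-theta t) + sigma * int_0^t exp(-theta (t-s)) dB_s.
The Itô integral has mean 0 and (by the Itô isometry) variance sigma^2 * int_0^t exp(-2 theta (t - s)) ds = sigma^2 * (1 - exp(-2 theta t)) / (2 theta).
With theta = 1/2, sigma = 1/4, x_0 = 4/5:
  E[X_t] = 4/5 * exp(-1/2 t) = 4*exp(-t/2)/5
  Var(X_t) = (1/4)^2 * (1 - exp(-2*1/2 t)) / (2 * 1/2) = (exp(t) - 1)*exp(-t)/16.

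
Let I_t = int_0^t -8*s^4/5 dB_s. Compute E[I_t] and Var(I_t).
E[I_t] = 0; Var(I_t) = 64*t^9/225

The Itô integral of a deterministic integrand f(s) has mean 0 because each increment f(s) * (B_{s+ds} - B_s) has mean 0. By the Itô isometry:
  Var( int_0^t f(s) dB_s ) = E[ (int_0^t f(s) dB_s)^2 ] = int_0^t f(s)^2 ds.
Here f(s) = -8*s^4/5, so f(s)^2 = 64*s^8/25. Integrate:
  int_0^t (64*s^8/25) ds = 64*t^9/225.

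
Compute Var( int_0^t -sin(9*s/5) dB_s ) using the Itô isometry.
Var = t/2 - 5*sin(18*t/5)/36

The Itô integral of a deterministic integrand f(s) has mean 0 because each increment f(s) * (B_{s+ds} - B_s) has mean 0. By the Itô isometry:
  Var( int_0^t f(s) dB_s ) = E[ (int_0^t f(s) dB_s)^2 ] = int_0^t f(s)^2 ds.
Here f(s) = -sin(9*s/5), so f(s)^2 = sin(9*s/5)^2. Integrate:
  int_0^t (sin(9*s/5)^2) ds = t/2 - 5*sin(18*t/5)/36.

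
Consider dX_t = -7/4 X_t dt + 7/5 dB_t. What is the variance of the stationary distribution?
lim Var(X_t) = 14/25

The OU SDE dX = -theta X dt + sigma dB admits the integrating factor exp(theta t): d(exp(theta t) X_t) = sigma exp(theta t) dB_t. Integrating from 0 to t gives X_t = x_0 * exp(-theta t) + sigma * int_0^t exp(-theta (t-s)) dB_s for any initial x_0. The Itô integral has variance (by the Itô isometry) sigma^2 * int_0^t exp(-2 theta (t - s)) ds = sigma^2 * (1 - exp(-2 theta t)) / (2 theta), independent of x_0.
With theta = 7/4, sigma = 7/5:
  Var(X_t) = (7/5)^2 * (1 - exp(-2*7/4 t)) / (2 * 7/4) = 14/25 - 14*exp(-7*t/2)/25.
As t -> infinity, exp(-2*7/4 t) -> 0, so the stationary variance is sigma^2 / (2 theta) = 14/25.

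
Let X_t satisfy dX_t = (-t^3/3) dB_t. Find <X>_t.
<X>_t = t^7/63

For an Itô process dX_t = a(t) dt + b(t) dB_t, the quadratic variation is <X>_t = int_0^t b(s)^2 ds (the drift term does not contribute). Here b(s) = -s^3/3, so
  b(s)^2 = s^6/9.
Integrating from 0 to t:
  <X>_t = int_0^t (s^6/9) ds = t^7/63.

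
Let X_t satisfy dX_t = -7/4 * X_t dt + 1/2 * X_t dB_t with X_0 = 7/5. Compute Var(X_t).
Var(X_t) = (49*exp(t/4) - 49)*exp(-7*t/2)/25

For GBM dX = mu X dt + sigma X dB with X_0 = x_0, apply Itô to Y = log X: dY = (mu - sigma^2/2) dt + sigma dB, so Y_t = log(x_0) + (mu - sigma^2/2) t + sigma B_t and hence X_t = x_0 * exp((mu - sigma^2/2) t + sigma B_t).
With mu = -7/4, sigma = 1/2, x_0 = 7/5, this gives:
  X_t = 7/5 * exp((-15/8) * t + (1/2) * B_t).
Since sigma*B_t ~ Normal(0, sigma^2 t), E[exp(sigma*B_t)] = exp(sigma^2 t / 2); so E[X_t] = x_0 * exp((mu - sigma^2/2) t) * exp(sigma^2 t / 2) = x_0 * exp(mu t) = 7*exp(-7*t/4)/5.
Var(X_t) = E[X_t^2] - (E[X_t])^2 = x_0^2 * exp(2 mu t) * (exp(sigma^2 t) - 1) = (49*exp(t/4) - 49)*exp(-7*t/2)/25.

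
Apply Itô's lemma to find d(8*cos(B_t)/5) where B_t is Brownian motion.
d(8*cos(B_t)/5) = (-4*cos(B_t)/5) dt + (-8*sin(B_t)/5) dB_t

Itô's formula for f(B_t) gives d f(B_t) = f'(B_t) dB_t + (1/2) f''(B_t) dt. Compute derivatives of f(x) = 8*cos(x)/5:
  f'(x)  = -8*sin(x)/5
  f''(x) = -8*cos(x)/5
Substitute x = B_t and multiply the f'' term by 1/2:
  drift     = (1/2) * (-8*cos(x)/5) evaluated at B_t = -4*cos(B_t)/5
  diffusion = (-8*sin(x)/5) evaluated at B_t = -8*sin(B_t)/5
Therefore d(8*cos(B_t)/5) = (-4*cos(B_t)/5) dt + (-8*sin(B_t)/5) dB_t.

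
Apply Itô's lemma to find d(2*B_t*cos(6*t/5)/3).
d(2*B_t*cos(6*t/5)/3) = (-4*B_t*sin(6*t/5)/5) dt + (2*cos(6*t/5)/3) dB_t

Itô's formula for f(t, x): d f(t, B_t) = (f_t + (1/2) f_xx) dt + f_x dB_t. Compute partials of f(t, x) = 2*x*cos(6*t/5)/3:
  f_t(t,x)  = -4*x*sin(6*t/5)/5
  f_x(t,x)  = 2*cos(6*t/5)/3
  f_xx(t,x) = 0
Assemble drift = f_t + (1/2) f_xx = -4*x*sin(6*t/5)/5 and diffusion = f_x = 2*cos(6*t/5)/3. Substituting x = B_t:
  d(2*B_t*cos(6*t/5)/3) = (-4*B_t*sin(6*t/5)/5) dt + (2*cos(6*t/5)/3) dB_t.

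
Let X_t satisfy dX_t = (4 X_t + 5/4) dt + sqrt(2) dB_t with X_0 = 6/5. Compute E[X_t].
E[X_t] = 121*exp(4*t)/80 - 5/16

Taking expectations and using E[dB_t] = 0, the mean m(t) = E[X_t] satisfies the ODE m'(t) = a m(t) + b with m(0) = x_0. With a = 4, b = 5/4, x_0 = 6/5, the solution is
  m(t) = x_0 * exp(a t) + (b/a) * (exp(a t) - 1)
       = (6/5) * exp(4 t) + ((5/4)/4) * (exp(4 t) - 1)
       = 121*exp(4*t)/80 - 5/16.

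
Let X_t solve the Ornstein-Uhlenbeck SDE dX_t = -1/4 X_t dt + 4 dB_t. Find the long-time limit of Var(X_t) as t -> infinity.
lim Var(X_t) = 32

The OU SDE dX = -theta X dt + sigma dB admits the integrating factor exp(theta t): d(exp(theta t) X_t) = sigma exp(theta t) dB_t. Integrating from 0 to t gives X_t = x_0 * exp(-theta t) + sigma * int_0^t exp(-theta (t-s)) dB_s for any initial x_0. The Itô integral has variance (by the Itô isometry) sigma^2 * int_0^t exp(-2 theta (t - s)) ds = sigma^2 * (1 - exp(-2 theta t)) / (2 theta), independent of x_0.
With theta = 1/4, sigma = 4:
  Var(X_t) = (4)^2 * (1 - exp(-2*1/4 t)) / (2 * 1/4) = 32 - 32*exp(-t/2).
As t -> infinity, exp(-2*1/4 t) -> 0, so the stationary variance is sigma^2 / (2 theta) = 32.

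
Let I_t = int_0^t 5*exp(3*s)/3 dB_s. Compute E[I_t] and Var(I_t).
E[I_t] = 0; Var(I_t) = 25*exp(6*t)/54 - 25/54

The Itô integral of a deterministic integrand f(s) has mean 0 because each increment f(s) * (B_{s+ds} - B_s) has mean 0. By the Itô isometry:
  Var( int_0^t f(s) dB_s ) = E[ (int_0^t f(s) dB_s)^2 ] = int_0^t f(s)^2 ds.
Here f(s) = 5*exp(3*s)/3, so f(s)^2 = 25*exp(6*s)/9. Integrate:
  int_0^t (25*exp(6*s)/9) ds = 25*exp(6*t)/54 - 25/54.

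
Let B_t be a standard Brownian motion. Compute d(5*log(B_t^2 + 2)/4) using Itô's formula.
d(5*log(B_t^2 + 2)/4) = (5*(2 - B_t^2)/(4*(B_t^2 + 2)^2)) dt + (5*B_t/(2*(B_t^2 + 2))) dB_t

Itô's formula for f(B_t) gives d f(B_t) = f'(B_t) dB_t + (1/2) f''(B_t) dt. Compute derivatives of f(x) = 5*log(x^2 + 2)/4:
  f'(x)  = 5*x/(2*(x^2 + 2))
  f''(x) = 5*(2 - x^2)/(2*(x^2 + 2)^2)
Substitute x = B_t and multiply the f'' term by 1/2:
  drift     = (1/2) * (5*(2 - x^2)/(2*(x^2 + 2)^2)) evaluated at B_t = 5*(2 - B_t^2)/(4*(B_t^2 + 2)^2)
  diffusion = (5*x/(2*(x^2 + 2))) evaluated at B_t = 5*B_t/(2*(B_t^2 + 2))
Therefore d(5*log(B_t^2 + 2)/4) = (5*(2 - B_t^2)/(4*(B_t^2 + 2)^2)) dt + (5*B_t/(2*(B_t^2 + 2))) dB_t.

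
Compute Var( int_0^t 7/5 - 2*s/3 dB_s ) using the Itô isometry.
Var = t*(100*t^2 - 630*t + 1323)/675

The Itô integral of a deterministic integrand f(s) has mean 0 because each increment f(s) * (B_{s+ds} - B_s) has mean 0. By the Itô isometry:
  Var( int_0^t f(s) dB_s ) = E[ (int_0^t f(s) dB_s)^2 ] = int_0^t f(s)^2 ds.
Here f(s) = 7/5 - 2*s/3, so f(s)^2 = (10*s - 21)^2/225. Integrate:
  int_0^t ((10*s - 21)^2/225) ds = t*(100*t^2 - 630*t + 1323)/675.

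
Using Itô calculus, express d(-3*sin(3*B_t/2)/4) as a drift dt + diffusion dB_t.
d(-3*sin(3*B_t/2)/4) = (27*sin(3*B_t/2)/32) dt + (-9*cos(3*B_t/2)/8) dB_t

Itô's formula for f(B_t) gives d f(B_t) = f'(B_t) dB_t + (1/2) f''(B_t) dt. Compute derivatives of f(x) = -3*sin(3*x/2)/4:
  f'(x)  = -9*cos(3*x/2)/8
  f''(x) = 27*sin(3*x/2)/16
Substitute x = B_t and multiply the f'' term by 1/2:
  drift     = (1/2) * (27*sin(3*x/2)/16) evaluated at B_t = 27*sin(3*B_t/2)/32
  diffusion = (-9*cos(3*x/2)/8) evaluated at B_t = -9*cos(3*B_t/2)/8
Therefore d(-3*sin(3*B_t/2)/4) = (27*sin(3*B_t/2)/32) dt + (-9*cos(3*B_t/2)/8) dB_t.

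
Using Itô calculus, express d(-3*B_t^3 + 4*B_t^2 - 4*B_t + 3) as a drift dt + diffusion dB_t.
d(-3*B_t^3 + 4*B_t^2 - 4*B_t + 3) = (4 - 9*B_t) dt + (-9*B_t^2 + 8*B_t - 4) dB_t

Itô's formula for f(B_t) gives d f(B_t) = f'(B_t) dB_t + (1/2) f''(B_t) dt. Compute derivatives of f(x) = -3*x^3 + 4*x^2 - 4*x + 3:
  f'(x)  = -9*x^2 + 8*x - 4
  f''(x) = 8 - 18*x
Substitute x = B_t and multiply the f'' term by 1/2:
  drift     = (1/2) * (8 - 18*x) evaluated at B_t = 4 - 9*B_t
  diffusion = (-9*x^2 + 8*x - 4) evaluated at B_t = -9*B_t^2 + 8*B_t - 4
Therefore d(-3*B_t^3 + 4*B_t^2 - 4*B_t + 3) = (4 - 9*B_t) dt + (-9*B_t^2 + 8*B_t - 4) dB_t.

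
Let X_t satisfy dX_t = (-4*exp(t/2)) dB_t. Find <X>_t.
<X>_t = 16*exp(t) - 16

For an Itô process dX_t = a(t) dt + b(t) dB_t, the quadratic variation is <X>_t = int_0^t b(s)^2 ds (the drift term does not contribute). Here b(s) = -4*exp(s/2), so
  b(s)^2 = 16*exp(s).
Integrating from 0 to t:
  <X>_t = int_0^t (16*exp(s)) ds = 16*exp(t) - 16.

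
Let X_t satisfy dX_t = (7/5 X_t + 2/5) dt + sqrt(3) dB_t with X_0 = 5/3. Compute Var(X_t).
Var(X_t) = 15*exp(14*t/5)/14 - 15/14

The variance V(t) = Var(X_t) satisfies V'(t) = 2 a V(t) + c^2 with V(0) = 0 (drift coefficient is linear in X, diffusion is constant). With a = 7/5, c = sqrt(3), the solution is
  V(t) = (c^2 / (2 a)) * (exp(2 a t) - 1)
       = (sqrt(3)^2 / (2*(7/5))) * (exp((14/5) t) - 1)
       = 15*exp(14*t/5)/14 - 15/14.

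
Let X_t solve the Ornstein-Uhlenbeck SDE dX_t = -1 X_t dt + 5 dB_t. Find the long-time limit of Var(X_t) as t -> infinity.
lim Var(X_t) = 25/2

The OU SDE dX = -theta X dt + sigma dB admits the integrating factor exp(theta t): d(exp(theta t) X_t) = sigma exp(theta t) dB_t. Integrating from 0 to t gives X_t = x_0 * exp(-theta t) + sigma * int_0^t exp(-theta (t-s)) dB_s for any initial x_0. The Itô integral has variance (by the Itô isometry) sigma^2 * int_0^t exp(-2 theta (t - s)) ds = sigma^2 * (1 - exp(-2 theta t)) / (2 theta), independent of x_0.
With theta = 1, sigma = 5:
  Var(X_t) = (5)^2 * (1 - exp(-2*1 t)) / (2 * 1) = 25/2 - 25*exp(-2*t)/2.
As t -> infinity, exp(-2*1 t) -> 0, so the stationary variance is sigma^2 / (2 theta) = 25/2.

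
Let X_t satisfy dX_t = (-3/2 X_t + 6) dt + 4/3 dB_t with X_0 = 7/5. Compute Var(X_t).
Var(X_t) = 16/27 - 16*exp(-3*t)/27

The variance V(t) = Var(X_t) satisfies V'(t) = 2 a V(t) + c^2 with V(0) = 0 (drift coefficient is linear in X, diffusion is constant). With a = -3/2, c = 4/3, the solution is
  V(t) = (c^2 / (2 a)) * (exp(2 a t) - 1)
       = ((4/3)^2 / (2*(-3/2))) * (exp((-3) t) - 1)
       = 16/27 - 16*exp(-3*t)/27.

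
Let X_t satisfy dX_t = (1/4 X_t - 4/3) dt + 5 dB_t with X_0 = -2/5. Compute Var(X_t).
Var(X_t) = 50*exp(t/2) - 50

The variance V(t) = Var(X_t) satisfies V'(t) = 2 a V(t) + c^2 with V(0) = 0 (drift coefficient is linear in X, diffusion is constant). With a = 1/4, c = 5, the solution is
  V(t) = (c^2 / (2 a)) * (exp(2 a t) - 1)
       = (5^2 / (2*(1/4))) * (exp((1/2) t) - 1)
       = 50*exp(t/2) - 50.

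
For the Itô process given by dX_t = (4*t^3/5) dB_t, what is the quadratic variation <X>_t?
<X>_t = 16*t^7/175

For an Itô process dX_t = a(t) dt + b(t) dB_t, the quadratic variation is <X>_t = int_0^t b(s)^2 ds (the drift term does not contribute). Here b(s) = 4*s^3/5, so
  b(s)^2 = 16*s^6/25.
Integrating from 0 to t:
  <X>_t = int_0^t (16*s^6/25) ds = 16*t^7/175.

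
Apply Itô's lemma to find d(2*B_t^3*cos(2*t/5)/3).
d(2*B_t^3*cos(2*t/5)/3) = (2*B_t*(-2*B_t^2*sin(2*t/5)/15 + cos(2*t/5))) dt + (2*B_t^2*cos(2*t/5)) dB_t

Itô's formula for f(t, x): d f(t, B_t) = (f_t + (1/2) f_xx) dt + f_x dB_t. Compute partials of f(t, x) = 2*x^3*cos(2*t/5)/3:
  f_t(t,x)  = -4*x^3*sin(2*t/5)/15
  f_x(t,x)  = 2*x^2*cos(2*t/5)
  f_xx(t,x) = 4*x*cos(2*t/5)
Assemble drift = f_t + (1/2) f_xx = 2*x*(-2*x^2*sin(2*t/5)/15 + cos(2*t/5)) and diffusion = f_x = 2*x^2*cos(2*t/5). Substituting x = B_t:
  d(2*B_t^3*cos(2*t/5)/3) = (2*B_t*(-2*B_t^2*sin(2*t/5)/15 + cos(2*t/5))) dt + (2*B_t^2*cos(2*t/5)) dB_t.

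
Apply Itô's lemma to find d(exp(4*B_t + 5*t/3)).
d(exp(4*B_t + 5*t/3)) = (29*exp(4*B_t + 5*t/3)/3) dt + (4*exp(4*B_t + 5*t/3)) dB_t

Itô's formula for f(t, x): d f(t, B_t) = (f_t + (1/2) f_xx) dt + f_x dB_t. Compute partials of f(t, x) = exp(5*t/3 + 4*x):
  f_t(t,x)  = 5*exp(5*t/3 + 4*x)/3
  f_x(t,x)  = 4*exp(5*t/3 + 4*x)
  f_xx(t,x) = 16*exp(5*t/3 + 4*x)
Assemble drift = f_t + (1/2) f_xx = 29*exp(5*t/3 + 4*x)/3 and diffusion = f_x = 4*exp(5*t/3 + 4*x). Substituting x = B_t:
  d(exp(4*B_t + 5*t/3)) = (29*exp(4*B_t + 5*t/3)/3) dt + (4*exp(4*B_t + 5*t/3)) dB_t.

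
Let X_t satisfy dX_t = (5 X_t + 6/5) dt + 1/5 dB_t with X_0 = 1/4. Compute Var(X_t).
Var(X_t) = exp(10*t)/250 - 1/250

The variance V(t) = Var(X_t) satisfies V'(t) = 2 a V(t) + c^2 with V(0) = 0 (drift coefficient is linear in X, diffusion is constant). With a = 5, c = 1/5, the solution is
  V(t) = (c^2 / (2 a)) * (exp(2 a t) - 1)
       = ((1/5)^2 / (2*5)) * (exp(10 t) - 1)
       = exp(10*t)/250 - 1/250.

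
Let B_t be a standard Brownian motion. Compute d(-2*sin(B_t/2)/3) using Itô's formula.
d(-2*sin(B_t/2)/3) = (sin(B_t/2)/12) dt + (-cos(B_t/2)/3) dB_t

Itô's formula for f(B_t) gives d f(B_t) = f'(B_t) dB_t + (1/2) f''(B_t) dt. Compute derivatives of f(x) = -2*sin(x/2)/3:
  f'(x)  = -cos(x/2)/3
  f''(x) = sin(x/2)/6
Substitute x = B_t and multiply the f'' term by 1/2:
  drift     = (1/2) * (sin(x/2)/6) evaluated at B_t = sin(B_t/2)/12
  diffusion = (-cos(x/2)/3) evaluated at B_t = -cos(B_t/2)/3
Therefore d(-2*sin(B_t/2)/3) = (sin(B_t/2)/12) dt + (-cos(B_t/2)/3) dB_t.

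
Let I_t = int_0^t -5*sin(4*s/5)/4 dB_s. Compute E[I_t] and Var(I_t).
E[I_t] = 0; Var(I_t) = 25*t/32 - 125*sin(4*t/5)*cos(4*t/5)/128

The Itô integral of a deterministic integrand f(s) has mean 0 because each increment f(s) * (B_{s+ds} - B_s) has mean 0. By the Itô isometry:
  Var( int_0^t f(s) dB_s ) = E[ (int_0^t f(s) dB_s)^2 ] = int_0^t f(s)^2 ds.
Here f(s) = -5*sin(4*s/5)/4, so f(s)^2 = 25*sin(4*s/5)^2/16. Integrate:
  int_0^t (25*sin(4*s/5)^2/16) ds = 25*t/32 - 125*sin(4*t/5)*cos(4*t/5)/128.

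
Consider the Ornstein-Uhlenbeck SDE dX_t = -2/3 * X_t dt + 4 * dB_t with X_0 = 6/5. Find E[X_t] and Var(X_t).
E[X_t] = 6*exp(-2*t/3)/5; Var(X_t) = 12 - 12*exp(-4*t/3)

The OU SDE dX = -theta X dt + sigma dB admits the integrating factor exp(theta t): d(exp(theta t) X_t) = sigma exp(theta t) dB_t. Integrating from 0 to t:
  X_t = x_0 * exp(-theta t) + sigma * int_0^t exp(-theta (t-s)) dB_s.
The Itô integral has mean 0 and (by the Itô isometry) variance sigma^2 * int_0^t exp(-2 theta (t - s)) ds = sigma^2 * (1 - exp(-2 theta t)) / (2 theta).
With theta = 2/3, sigma = 4, x_0 = 6/5:
  E[X_t] = 6/5 * exp(-2/3 t) = 6*exp(-2*t/3)/5
  Var(X_t) = (4)^2 * (1 - exp(-2*2/3 t)) / (2 * 2/3) = 12 - 12*exp(-4*t/3).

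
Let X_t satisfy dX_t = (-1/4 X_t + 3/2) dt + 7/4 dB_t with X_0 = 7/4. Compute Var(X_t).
Var(X_t) = 49/8 - 49*exp(-t/2)/8

The variance V(t) = Var(X_t) satisfies V'(t) = 2 a V(t) + c^2 with V(0) = 0 (drift coefficient is linear in X, diffusion is constant). With a = -1/4, c = 7/4, the solution is
  V(t) = (c^2 / (2 a)) * (exp(2 a t) - 1)
       = ((7/4)^2 / (2*(-1/4))) * (exp((-1/2) t) - 1)
       = 49/8 - 49*exp(-t/2)/8.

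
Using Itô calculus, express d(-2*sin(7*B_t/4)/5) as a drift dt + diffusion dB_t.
d(-2*sin(7*B_t/4)/5) = (49*sin(7*B_t/4)/80) dt + (-7*cos(7*B_t/4)/10) dB_t

Itô's formula for f(B_t) gives d f(B_t) = f'(B_t) dB_t + (1/2) f''(B_t) dt. Compute derivatives of f(x) = -2*sin(7*x/4)/5:
  f'(x)  = -7*cos(7*x/4)/10
  f''(x) = 49*sin(7*x/4)/40
Substitute x = B_t and multiply the f'' term by 1/2:
  drift     = (1/2) * (49*sin(7*x/4)/40) evaluated at B_t = 49*sin(7*B_t/4)/80
  diffusion = (-7*cos(7*x/4)/10) evaluated at B_t = -7*cos(7*B_t/4)/10
Therefore d(-2*sin(7*B_t/4)/5) = (49*sin(7*B_t/4)/80) dt + (-7*cos(7*B_t/4)/10) dB_t.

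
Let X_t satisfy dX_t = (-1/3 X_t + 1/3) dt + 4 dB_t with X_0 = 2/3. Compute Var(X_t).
Var(X_t) = 24 - 24*exp(-2*t/3)

The variance V(t) = Var(X_t) satisfies V'(t) = 2 a V(t) + c^2 with V(0) = 0 (drift coefficient is linear in X, diffusion is constant). With a = -1/3, c = 4, the solution is
  V(t) = (c^2 / (2 a)) * (exp(2 a t) - 1)
       = (4^2 / (2*(-1/3))) * (exp((-2/3) t) - 1)
       = 24 - 24*exp(-2*t/3).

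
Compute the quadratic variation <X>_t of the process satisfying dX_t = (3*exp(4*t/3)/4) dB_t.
<X>_t = 27*exp(8*t/3)/128 - 27/128

For an Itô process dX_t = a(t) dt + b(t) dB_t, the quadratic variation is <X>_t = int_0^t b(s)^2 ds (the drift term does not contribute). Here b(s) = 3*exp(4*s/3)/4, so
  b(s)^2 = 9*exp(8*s/3)/16.
Integrating from 0 to t:
  <X>_t = int_0^t (9*exp(8*s/3)/16) ds = 27*exp(8*t/3)/128 - 27/128.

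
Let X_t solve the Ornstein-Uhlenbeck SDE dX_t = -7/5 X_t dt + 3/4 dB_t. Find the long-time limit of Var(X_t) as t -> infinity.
lim Var(X_t) = 45/224

The OU SDE dX = -theta X dt + sigma dB admits the integrating factor exp(theta t): d(exp(theta t) X_t) = sigma exp(theta t) dB_t. Integrating from 0 to t gives X_t = x_0 * exp(-theta t) + sigma * int_0^t exp(-theta (t-s)) dB_s for any initial x_0. The Itô integral has variance (by the Itô isometry) sigma^2 * int_0^t exp(-2 theta (t - s)) ds = sigma^2 * (1 - exp(-2 theta t)) / (2 theta), independent of x_0.
With theta = 7/5, sigma = 3/4:
  Var(X_t) = (3/4)^2 * (1 - exp(-2*7/5 t)) / (2 * 7/5) = 45/224 - 45*exp(-14*t/5)/224.
As t -> infinity, exp(-2*7/5 t) -> 0, so the stationary variance is sigma^2 / (2 theta) = 45/224.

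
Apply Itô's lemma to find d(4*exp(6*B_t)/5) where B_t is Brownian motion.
d(4*exp(6*B_t)/5) = (72*exp(6*B_t)/5) dt + (24*exp(6*B_t)/5) dB_t

Itô's formula for f(B_t) gives d f(B_t) = f'(B_t) dB_t + (1/2) f''(B_t) dt. Compute derivatives of f(x) = 4*exp(6*x)/5:
  f'(x)  = 24*exp(6*x)/5
  f''(x) = 144*exp(6*x)/5
Substitute x = B_t and multiply the f'' term by 1/2:
  drift     = (1/2) * (144*exp(6*x)/5) evaluated at B_t = 72*exp(6*B_t)/5
  diffusion = (24*exp(6*x)/5) evaluated at B_t = 24*exp(6*B_t)/5
Therefore d(4*exp(6*B_t)/5) = (72*exp(6*B_t)/5) dt + (24*exp(6*B_t)/5) dB_t.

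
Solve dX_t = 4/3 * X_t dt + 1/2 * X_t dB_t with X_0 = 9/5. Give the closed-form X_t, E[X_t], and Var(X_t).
X_t = 9/5 * exp((29/24) t + (1/2) B_t); E[X_t] = 9*exp(4*t/3)/5; Var(X_t) = 81*(exp(t/4) - 1)*exp(8*t/3)/25

For GBM dX = mu X dt + sigma X dB with X_0 = x_0, apply Itô to Y = log X: dY = (mu - sigma^2/2) dt + sigma dB, so Y_t = log(x_0) + (mu - sigma^2/2) t + sigma B_t and hence X_t = x_0 * exp((mu - sigma^2/2) t + sigma B_t).
With mu = 4/3, sigma = 1/2, x_0 = 9/5, this gives:
  X_t = 9/5 * exp((29/24) * t + (1/2) * B_t).
Since sigma*B_t ~ Normal(0, sigma^2 t), E[exp(sigma*B_t)] = exp(sigma^2 t / 2); so E[X_t] = x_0 * exp((mu - sigma^2/2) t) * exp(sigma^2 t / 2) = x_0 * exp(mu t) = 9*exp(4*t/3)/5.
Var(X_t) = E[X_t^2] - (E[X_t])^2 = x_0^2 * exp(2 mu t) * (exp(sigma^2 t) - 1) = 81*(exp(t/4) - 1)*exp(8*t/3)/25.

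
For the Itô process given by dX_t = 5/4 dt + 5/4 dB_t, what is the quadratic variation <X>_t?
<X>_t = 25*t/16

For an Itô process dX_t = a(t) dt + b(t) dB_t, the quadratic variation is <X>_t = int_0^t b(s)^2 ds (the drift term does not contribute). Here b(s) = 5/4, so
  b(s)^2 = 25/16.
Integrating from 0 to t:
  <X>_t = int_0^t (25/16) ds = 25*t/16.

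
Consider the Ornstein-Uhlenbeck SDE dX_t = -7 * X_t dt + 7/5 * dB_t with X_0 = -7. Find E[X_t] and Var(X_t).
E[X_t] = -7*exp(-7*t); Var(X_t) = 7/50 - 7*exp(-14*t)/50

The OU SDE dX = -theta X dt + sigma dB admits the integrating factor exp(theta t): d(exp(theta t) X_t) = sigma exp(theta t) dB_t. Integrating from 0 to t:
  X_t = x_0 * exp(-theta t) + sigma * int_0^t exp(-theta (t-s)) dB_s.
The Itô integral has mean 0 and (by the Itô isometry) variance sigma^2 * int_0^t exp(-2 theta (t - s)) ds = sigma^2 * (1 - exp(-2 theta t)) / (2 theta).
With theta = 7, sigma = 7/5, x_0 = -7:
  E[X_t] = -7 * exp(-7 t) = -7*exp(-7*t)
  Var(X_t) = (7/5)^2 * (1 - exp(-2*7 t)) / (2 * 7) = 7/50 - 7*exp(-14*t)/50.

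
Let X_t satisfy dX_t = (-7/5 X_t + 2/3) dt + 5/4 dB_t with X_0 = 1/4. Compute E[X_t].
E[X_t] = 10/21 - 19*exp(-7*t/5)/84

Taking expectations and using E[dB_t] = 0, the mean m(t) = E[X_t] satisfies the ODE m'(t) = a m(t) + b with m(0) = x_0. With a = -7/5, b = 2/3, x_0 = 1/4, the solution is
  m(t) = x_0 * exp(a t) + (b/a) * (exp(a t) - 1)
       = (1/4) * exp((-7/5) t) + ((2/3)/(-7/5)) * (exp((-7/5) t) - 1)
       = 10/21 - 19*exp(-7*t/5)/84.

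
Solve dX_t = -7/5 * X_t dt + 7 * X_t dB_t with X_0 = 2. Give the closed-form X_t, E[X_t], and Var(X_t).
X_t = 2 * exp((-259/10) t + (7) B_t); E[X_t] = 2*exp(-7*t/5); Var(X_t) = (4*exp(49*t) - 4)*exp(-14*t/5)

For GBM dX = mu X dt + sigma X dB with X_0 = x_0, apply Itô to Y = log X: dY = (mu - sigma^2/2) dt + sigma dB, so Y_t = log(x_0) + (mu - sigma^2/2) t + sigma B_t and hence X_t = x_0 * exp((mu - sigma^2/2) t + sigma B_t).
With mu = -7/5, sigma = 7, x_0 = 2, this gives:
  X_t = 2 * exp((-259/10) * t + (7) * B_t).
Since sigma*B_t ~ Normal(0, sigma^2 t), E[exp(sigma*B_t)] = exp(sigma^2 t / 2); so E[X_t] = x_0 * exp((mu - sigma^2/2) t) * exp(sigma^2 t / 2) = x_0 * exp(mu t) = 2*exp(-7*t/5).
Var(X_t) = E[X_t^2] - (E[X_t])^2 = x_0^2 * exp(2 mu t) * (exp(sigma^2 t) - 1) = (4*exp(49*t) - 4)*exp(-14*t/5).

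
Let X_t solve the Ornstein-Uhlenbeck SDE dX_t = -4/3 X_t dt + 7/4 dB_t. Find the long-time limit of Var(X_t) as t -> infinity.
lim Var(X_t) = 147/128

The OU SDE dX = -theta X dt + sigma dB admits the integrating factor exp(theta t): d(exp(theta t) X_t) = sigma exp(theta t) dB_t. Integrating from 0 to t gives X_t = x_0 * exp(-theta t) + sigma * int_0^t exp(-theta (t-s)) dB_s for any initial x_0. The Itô integral has variance (by the Itô isometry) sigma^2 * int_0^t exp(-2 theta (t - s)) ds = sigma^2 * (1 - exp(-2 theta t)) / (2 theta), independent of x_0.
With theta = 4/3, sigma = 7/4:
  Var(X_t) = (7/4)^2 * (1 - exp(-2*4/3 t)) / (2 * 4/3) = 147/128 - 147*exp(-8*t/3)/128.
As t -> infinity, exp(-2*4/3 t) -> 0, so the stationary variance is sigma^2 / (2 theta) = 147/128.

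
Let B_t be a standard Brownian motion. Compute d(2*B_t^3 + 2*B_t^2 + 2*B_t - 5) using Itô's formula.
d(2*B_t^3 + 2*B_t^2 + 2*B_t - 5) = (6*B_t + 2) dt + (6*B_t^2 + 4*B_t + 2) dB_t

Itô's formula for f(B_t) gives d f(B_t) = f'(B_t) dB_t + (1/2) f''(B_t) dt. Compute derivatives of f(x) = 2*x^3 + 2*x^2 + 2*x - 5:
  f'(x)  = 6*x^2 + 4*x + 2
  f''(x) = 12*x + 4
Substitute x = B_t and multiply the f'' term by 1/2:
  drift     = (1/2) * (12*x + 4) evaluated at B_t = 6*B_t + 2
  diffusion = (6*x^2 + 4*x + 2) evaluated at B_t = 6*B_t^2 + 4*B_t + 2
Therefore d(2*B_t^3 + 2*B_t^2 + 2*B_t - 5) = (6*B_t + 2) dt + (6*B_t^2 + 4*B_t + 2) dB_t.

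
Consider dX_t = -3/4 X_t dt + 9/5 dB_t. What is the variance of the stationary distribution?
lim Var(X_t) = 54/25

The OU SDE dX = -theta X dt + sigma dB admits the integrating factor exp(theta t): d(exp(theta t) X_t) = sigma exp(theta t) dB_t. Integrating from 0 to t gives X_t = x_0 * exp(-theta t) + sigma * int_0^t exp(-theta (t-s)) dB_s for any initial x_0. The Itô integral has variance (by the Itô isometry) sigma^2 * int_0^t exp(-2 theta (t - s)) ds = sigma^2 * (1 - exp(-2 theta t)) / (2 theta), independent of x_0.
With theta = 3/4, sigma = 9/5:
  Var(X_t) = (9/5)^2 * (1 - exp(-2*3/4 t)) / (2 * 3/4) = 54/25 - 54*exp(-3*t/2)/25.
As t -> infinity, exp(-2*3/4 t) -> 0, so the stationary variance is sigma^2 / (2 theta) = 54/25.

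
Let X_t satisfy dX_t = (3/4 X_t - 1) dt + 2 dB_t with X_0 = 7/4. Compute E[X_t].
E[X_t] = 5*exp(3*t/4)/12 + 4/3

Taking expectations and using E[dB_t] = 0, the mean m(t) = E[X_t] satisfies the ODE m'(t) = a m(t) + b with m(0) = x_0. With a = 3/4, b = -1, x_0 = 7/4, the solution is
  m(t) = x_0 * exp(a t) + (b/a) * (exp(a t) - 1)
       = (7/4) * exp((3/4) t) + ((-1)/(3/4)) * (exp((3/4) t) - 1)
       = 5*exp(3*t/4)/12 + 4/3.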